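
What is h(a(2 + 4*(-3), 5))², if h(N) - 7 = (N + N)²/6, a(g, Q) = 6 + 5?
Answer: 69169/9 ≈ 7685.4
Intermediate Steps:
a(g, Q) = 11
h(N) = 7 + 2*N²/3 (h(N) = 7 + (N + N)²/6 = 7 + (2*N)²*(⅙) = 7 + (4*N²)*(⅙) = 7 + 2*N²/3)
h(a(2 + 4*(-3), 5))² = (7 + (⅔)*11²)² = (7 + (⅔)*121)² = (7 + 242/3)² = (263/3)² = 69169/9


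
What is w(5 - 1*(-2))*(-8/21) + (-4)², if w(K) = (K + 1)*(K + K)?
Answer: -80/3 ≈ -26.667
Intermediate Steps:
w(K) = 2*K*(1 + K) (w(K) = (1 + K)*(2*K) = 2*K*(1 + K))
w(5 - 1*(-2))*(-8/21) + (-4)² = (2*(5 - 1*(-2))*(1 + (5 - 1*(-2))))*(-8/21) + (-4)² = (2*(5 + 2)*(1 + (5 + 2)))*(-8*1/21) + 16 = (2*7*(1 + 7))*(-8/21) + 16 = (2*7*8)*(-8/21) + 16 = 112*(-8/21) + 16 = -128/3 + 16 = -80/3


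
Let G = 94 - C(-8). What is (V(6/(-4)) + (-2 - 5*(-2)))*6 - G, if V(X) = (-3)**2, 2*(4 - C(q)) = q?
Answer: 16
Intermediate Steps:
C(q) = 4 - q/2
V(X) = 9
G = 86 (G = 94 - (4 - 1/2*(-8)) = 94 - (4 + 4) = 94 - 1*8 = 94 - 8 = 86)
(V(6/(-4)) + (-2 - 5*(-2)))*6 - G = (9 + (-2 - 5*(-2)))*6 - 1*86 = (9 + (-2 + 10))*6 - 86 = (9 + 8)*6 - 86 = 17*6 - 86 = 102 - 86 = 16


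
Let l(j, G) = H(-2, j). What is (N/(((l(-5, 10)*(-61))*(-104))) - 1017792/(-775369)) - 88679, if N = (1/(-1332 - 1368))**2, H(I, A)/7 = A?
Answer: -15899501167955449310767/179295397117200000 ≈ -88678.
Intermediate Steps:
H(I, A) = 7*A
l(j, G) = 7*j
N = 1/7290000 (N = (1/(-2700))**2 = (-1/2700)**2 = 1/7290000 ≈ 1.3717e-7)
(N/(((l(-5, 10)*(-61))*(-104))) - 1017792/(-775369)) - 88679 = (1/(7290000*((((7*(-5))*(-61))*(-104)))) - 1017792/(-775369)) - 88679 = (1/(7290000*((-35*(-61)*(-104)))) - 1017792*(-1/775369)) - 88679 = (1/(7290000*((2135*(-104)))) + 1017792/775369) - 88679 = ((1/7290000)/(-222040) + 1017792/775369) - 88679 = ((1/7290000)*(-1/222040) + 1017792/775369) - 88679 = (-1/1618671600000 + 1017792/775369) - 88679 = 235353000729489233/179295397117200000 - 88679 = -15899501167955449310767/179295397117200000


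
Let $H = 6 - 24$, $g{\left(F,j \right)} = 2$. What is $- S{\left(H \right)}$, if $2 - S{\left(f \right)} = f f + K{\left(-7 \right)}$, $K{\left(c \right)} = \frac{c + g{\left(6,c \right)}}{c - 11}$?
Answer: $\frac{5801}{18} \approx 322.28$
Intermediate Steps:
$H = -18$ ($H = 6 - 24 = -18$)
$K{\left(c \right)} = \frac{2 + c}{-11 + c}$ ($K{\left(c \right)} = \frac{c + 2}{c - 11} = \frac{2 + c}{-11 + c}$)
$S{\left(f \right)} = \frac{31}{18} - f^{2}$ ($S{\left(f \right)} = 2 - \left(f f + \frac{2 - 7}{-11 - 7}\right) = 2 - \left(f^{2} + \frac{1}{-18} \left(-5\right)\right) = 2 - \left(f^{2} - - \frac{5}{18}\right) = 2 - \left(f^{2} + \frac{5}{18}\right) = 2 - \left(\frac{5}{18} + f^{2}\right) = \frac{31}{18} - f^{2}$)
$- S{\left(H \right)} = - (\frac{31}{18} - \left(-18\right)^{2}) = - (\frac{31}{18} - 324) = \left(-1\right) \left(- \frac{5801}{18}\right) = \frac{5801}{18}$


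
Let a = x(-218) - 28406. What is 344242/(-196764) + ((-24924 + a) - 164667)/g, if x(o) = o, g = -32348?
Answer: 418438369/83748972 ≈ 4.9963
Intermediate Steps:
a = -28624 (a = -218 - 28406 = -28624)
344242/(-196764) + ((-24924 + a) - 164667)/g = 344242/(-196764) + ((-24924 - 28624) - 164667)/(-32348) = 344242*(-1/196764) + (-53548 - 164667)*(-1/32348) = -9059/5178 - 218215*(-1/32348) = -9059/5178 + 218215/32348 = 418438369/83748972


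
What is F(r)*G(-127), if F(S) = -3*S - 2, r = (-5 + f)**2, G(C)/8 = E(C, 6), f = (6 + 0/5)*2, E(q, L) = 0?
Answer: 0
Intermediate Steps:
f = 12 (f = (6 + 0*(1/5))*2 = (6 + 0)*2 = 6*2 = 12)
G(C) = 0 (G(C) = 8*0 = 0)
r = 49 (r = (-5 + 12)**2 = 7**2 = 49)
F(S) = -2 - 3*S
F(r)*G(-127) = (-2 - 3*49)*0 = (-2 - 147)*0 = -149*0 = 0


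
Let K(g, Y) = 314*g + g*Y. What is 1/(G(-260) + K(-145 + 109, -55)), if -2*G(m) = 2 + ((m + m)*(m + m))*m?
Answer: 1/35142675 ≈ 2.8455e-8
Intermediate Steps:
K(g, Y) = 314*g + Y*g
G(m) = -1 - 2*m**3 (G(m) = -(2 + ((m + m)*(m + m))*m)/2 = -(2 + ((2*m)*(2*m))*m)/2 = -(2 + (4*m**2)*m)/2 = -(2 + 4*m**3)/2 = -1 - 2*m**3)
1/(G(-260) + K(-145 + 109, -55)) = 1/((-1 - 2*(-260)**3) + (-145 + 109)*(314 - 55)) = 1/((-1 - 2*(-17576000)) - 36*259) = 1/((-1 + 35152000) - 9324) = 1/(35151999 - 9324) = 1/35142675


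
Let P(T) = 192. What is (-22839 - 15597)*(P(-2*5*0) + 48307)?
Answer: -1864107564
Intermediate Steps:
(-22839 - 15597)*(P(-2*5*0) + 48307) = (-22839 - 15597)*(192 + 48307) = -38436*48499 = -1864107564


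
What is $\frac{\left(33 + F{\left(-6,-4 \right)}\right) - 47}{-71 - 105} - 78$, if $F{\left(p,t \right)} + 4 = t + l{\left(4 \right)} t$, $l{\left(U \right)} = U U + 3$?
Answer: $- \frac{6815}{88} \approx -77.443$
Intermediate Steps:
$l{\left(U \right)} = 3 + U^{2}$ ($l{\left(U \right)} = U^{2} + 3 = 3 + U^{2}$)
$F{\left(p,t \right)} = -4 + 20 t$ ($F{\left(p,t \right)} = -4 + \left(t + \left(3 + 4^{2}\right) t\right) = -4 + \left(t + \left(3 + 16\right) t\right) = -4 + \left(t + 19 t\right) = -4 + 20 t$)
$\frac{\left(33 + F{\left(-6,-4 \right)}\right) - 47}{-71 - 105} - 78 = \frac{\left(33 + \left(-4 + 20 \left(-4\right)\right)\right) - 47}{-71 - 105} - 78 = \frac{\left(33 - 84\right) - 47}{-176} - 78 = - \frac{\left(33 - 84\right) - 47}{176} - 78 = - \frac{-51 - 47}{176} - 78 = \left(- \frac{1}{176}\right) \left(-98\right) - 78 = \frac{49}{88} - 78 = - \frac{6815}{88}$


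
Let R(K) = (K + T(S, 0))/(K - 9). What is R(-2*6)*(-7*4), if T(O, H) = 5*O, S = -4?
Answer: -128/3 ≈ -42.667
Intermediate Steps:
R(K) = (-20 + K)/(-9 + K) (R(K) = (K + 5*(-4))/(K - 9) = (K - 20)/(-9 + K) = (-20 + K)/(-9 + K))
R(-2*6)*(-7*4) = ((-20 - 2*6)/(-9 - 2*6))*(-7*4) = ((-20 - 12)/(-9 - 12))*(-28) = (-32/(-21))*(-28) = -1/21*(-32)*(-28) = (32/21)*(-28) = -128/3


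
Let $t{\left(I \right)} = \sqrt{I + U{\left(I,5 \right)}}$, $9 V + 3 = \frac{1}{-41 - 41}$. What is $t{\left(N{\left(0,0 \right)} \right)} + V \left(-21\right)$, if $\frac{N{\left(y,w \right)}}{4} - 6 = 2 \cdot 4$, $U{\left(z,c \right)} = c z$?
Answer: $\frac{1729}{246} + 4 \sqrt{21} \approx 25.359$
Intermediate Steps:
$V = - \frac{247}{738}$ ($V = - \frac{1}{3} + \frac{1}{9 \left(-41 - 41\right)} = - \frac{1}{3} + \frac{1}{9 \left(-82\right)} = - \frac{1}{3} + \frac{1}{9} \left(- \frac{1}{82}\right) = - \frac{1}{3} - \frac{1}{738} = - \frac{247}{738} \approx -0.33469$)
$N{\left(y,w \right)} = 56$ ($N{\left(y,w \right)} = 24 + 4 \cdot 2 \cdot 4 = 24 + 4 \cdot 8 = 24 + 32 = 56$)
$t{\left(I \right)} = \sqrt{6} \sqrt{I}$ ($t{\left(I \right)} = \sqrt{I + 5 I} = \sqrt{6 I} = \sqrt{6} \sqrt{I}$)
$t{\left(N{\left(0,0 \right)} \right)} + V \left(-21\right) = \sqrt{6} \sqrt{56} - - \frac{1729}{246} = \sqrt{6} \cdot 2 \sqrt{14} + \frac{1729}{246} = 4 \sqrt{21} + \frac{1729}{246} = \frac{1729}{246} + 4 \sqrt{21}$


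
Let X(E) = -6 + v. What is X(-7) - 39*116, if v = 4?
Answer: -4526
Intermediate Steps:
X(E) = -2 (X(E) = -6 + 4 = -2)
X(-7) - 39*116 = -2 - 39*116 = -2 - 4524 = -4526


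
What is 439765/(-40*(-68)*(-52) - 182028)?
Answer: -439765/323468 ≈ -1.3595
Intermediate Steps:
439765/(-40*(-68)*(-52) - 182028) = 439765/(2720*(-52) - 182028) = 439765/(-141440 - 182028) = 439765/(-323468) = 439765*(-1/323468) = -439765/323468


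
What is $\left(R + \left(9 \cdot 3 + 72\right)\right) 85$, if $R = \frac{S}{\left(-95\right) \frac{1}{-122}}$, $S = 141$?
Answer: $\frac{452319}{19} \approx 23806.0$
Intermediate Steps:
$R = \frac{17202}{95}$ ($R = \frac{141}{\left(-95\right) \frac{1}{-122}} = \frac{141}{\left(-95\right) \left(- \frac{1}{122}\right)} = \frac{141}{\frac{95}{122}} = 141 \cdot \frac{122}{95} = \frac{17202}{95} \approx 181.07$)
$\left(R + \left(9 \cdot 3 + 72\right)\right) 85 = \left(\frac{17202}{95} + \left(9 \cdot 3 + 72\right)\right) 85 = \left(\frac{17202}{95} + \left(27 + 72\right)\right) 85 = \left(\frac{17202}{95} + 99\right) 85 = \frac{26607}{95} \cdot 85 = \frac{452319}{19}$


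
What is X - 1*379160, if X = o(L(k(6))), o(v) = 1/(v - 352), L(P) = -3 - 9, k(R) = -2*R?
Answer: -138014241/364 ≈ -3.7916e+5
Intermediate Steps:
L(P) = -12
o(v) = 1/(-352 + v)
X = -1/364 (X = 1/(-352 - 12) = 1/(-364) = -1/364 ≈ -0.0027473)
X - 1*379160 = -1/364 - 1*379160 = -1/364 - 379160 = -138014241/364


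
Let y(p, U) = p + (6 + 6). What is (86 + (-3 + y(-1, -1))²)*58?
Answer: 8700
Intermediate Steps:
y(p, U) = 12 + p (y(p, U) = p + 12 = 12 + p)
(86 + (-3 + y(-1, -1))²)*58 = (86 + (-3 + (12 - 1))²)*58 = (86 + (-3 + 11)²)*58 = (86 + 8²)*58 = (86 + 64)*58 = 150*58 = 8700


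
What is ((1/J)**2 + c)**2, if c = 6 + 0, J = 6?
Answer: 47089/1296 ≈ 36.334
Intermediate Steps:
c = 6
((1/J)**2 + c)**2 = ((1/6)**2 + 6)**2 = (1/36 + 6)**2 = (217/36)**2 = 47089/1296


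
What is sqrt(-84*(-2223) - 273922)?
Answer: I*sqrt(87190) ≈ 295.28*I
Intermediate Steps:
sqrt(-84*(-2223) - 273922) = sqrt(186732 - 273922) = sqrt(-87190) = I*sqrt(87190)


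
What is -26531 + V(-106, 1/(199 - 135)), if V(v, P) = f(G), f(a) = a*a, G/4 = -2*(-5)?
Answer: -24931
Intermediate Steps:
G = 40 (G = 4*(-2*(-5)) = 4*10 = 40)
f(a) = a**2
V(v, P) = 1600 (V(v, P) = 40**2 = 1600)
-26531 + V(-106, 1/(199 - 135)) = -26531 + 1600 = -24931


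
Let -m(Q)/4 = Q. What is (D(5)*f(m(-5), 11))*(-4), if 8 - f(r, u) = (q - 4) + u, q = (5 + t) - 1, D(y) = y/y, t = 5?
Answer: 32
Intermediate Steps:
D(y) = 1
q = 9 (q = (5 + 5) - 1 = 10 - 1 = 9)
m(Q) = -4*Q
f(r, u) = 3 - u (f(r, u) = 8 - ((9 - 4) + u) = 8 - (5 + u) = 8 + (-5 - u) = 3 - u)
(D(5)*f(m(-5), 11))*(-4) = (1*(3 - 1*11))*(-4) = (1*(3 - 11))*(-4) = (1*(-8))*(-4) = -8*(-4) = 32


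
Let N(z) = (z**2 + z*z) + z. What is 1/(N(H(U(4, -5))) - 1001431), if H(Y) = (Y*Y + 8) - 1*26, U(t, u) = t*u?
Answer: -1/709201 ≈ -1.4100e-6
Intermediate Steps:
H(Y) = -18 + Y**2 (H(Y) = (Y**2 + 8) - 26 = (8 + Y**2) - 26 = -18 + Y**2)
N(z) = z + 2*z**2 (N(z) = (z**2 + z**2) + z = 2*z**2 + z = z + 2*z**2)
1/(N(H(U(4, -5))) - 1001431) = 1/((-18 + (4*(-5))**2)*(1 + 2*(-18 + (4*(-5))**2)) - 1001431) = 1/((-18 + (-20)**2)*(1 + 2*(-18 + (-20)**2)) - 1001431) = 1/((-18 + 400)*(1 + 2*(-18 + 400)) - 1001431) = 1/(382*(1 + 2*382) - 1001431) = 1/(382*(1 + 764) - 1001431) = 1/(382*765 - 1001431) = 1/(292230 - 1001431) = 1/(-709201) = -1/709201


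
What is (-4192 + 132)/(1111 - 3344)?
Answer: 20/11 ≈ 1.8182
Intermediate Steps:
(-4192 + 132)/(1111 - 3344) = -4060/(-2233) = -4060*(-1/2233) = 20/11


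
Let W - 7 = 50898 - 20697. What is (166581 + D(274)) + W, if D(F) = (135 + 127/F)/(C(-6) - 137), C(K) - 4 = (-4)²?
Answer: 6308624645/32058 ≈ 1.9679e+5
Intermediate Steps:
W = 30208 (W = 7 + (50898 - 20697) = 7 + 30201 = 30208)
C(K) = 20 (C(K) = 4 + (-4)² = 4 + 16 = 20)
D(F) = -15/13 - 127/(117*F) (D(F) = (135 + 127/F)/(20 - 137) = (135 + 127/F)/(-117) = (135 + 127/F)*(-1/117) = -15/13 - 127/(117*F))
(166581 + D(274)) + W = (166581 + (1/117)*(-127 - 135*274)/274) + 30208 = (166581 + (1/117)*(1/274)*(-127 - 36990)) + 30208 = (166581 + (1/117)*(1/274)*(-37117)) + 30208 = (166581 - 37117/32058) + 30208 = 5340216581/32058 + 30208 = 6308624645/32058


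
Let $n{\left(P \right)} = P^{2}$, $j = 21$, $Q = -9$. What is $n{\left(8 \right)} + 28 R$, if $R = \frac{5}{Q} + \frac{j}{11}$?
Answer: $\frac{10088}{99} \approx 101.9$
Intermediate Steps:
$R = \frac{134}{99}$ ($R = \frac{5}{-9} + \frac{21}{11} = 5 \left(- \frac{1}{9}\right) + 21 \cdot \frac{1}{11} = - \frac{5}{9} + \frac{21}{11} = \frac{134}{99} \approx 1.3535$)
$n{\left(8 \right)} + 28 R = 8^{2} + 28 \cdot \frac{134}{99} = 64 + \frac{3752}{99} = \frac{10088}{99}$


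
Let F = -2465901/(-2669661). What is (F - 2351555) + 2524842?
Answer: 51402223512/296629 ≈ 1.7329e+5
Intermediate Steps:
F = 273989/296629 (F = -2465901*(-1/2669661) = 273989/296629 ≈ 0.92368)
(F - 2351555) + 2524842 = (273989/296629 - 2351555) + 2524842 = -697539134106/296629 + 2524842 = 51402223512/296629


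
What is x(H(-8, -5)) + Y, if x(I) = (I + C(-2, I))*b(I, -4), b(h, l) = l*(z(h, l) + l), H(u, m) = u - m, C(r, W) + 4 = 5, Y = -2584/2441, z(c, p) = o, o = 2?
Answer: -41640/2441 ≈ -17.059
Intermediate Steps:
z(c, p) = 2
Y = -2584/2441 (Y = -2584*1/2441 = -2584/2441 ≈ -1.0586)
C(r, W) = 1 (C(r, W) = -4 + 5 = 1)
b(h, l) = l*(2 + l)
x(I) = 8 + 8*I (x(I) = (I + 1)*(-4*(2 - 4)) = (1 + I)*(-4*(-2)) = (1 + I)*8 = 8 + 8*I)
x(H(-8, -5)) + Y = (8 + 8*(-8 - 1*(-5))) - 2584/2441 = (8 + 8*(-8 + 5)) - 2584/2441 = (8 + 8*(-3)) - 2584/2441 = (8 - 24) - 2584/2441 = -16 - 2584/2441 = -41640/2441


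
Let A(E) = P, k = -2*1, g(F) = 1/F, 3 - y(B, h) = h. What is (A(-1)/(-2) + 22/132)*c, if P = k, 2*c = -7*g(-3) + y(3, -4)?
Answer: 49/9 ≈ 5.4444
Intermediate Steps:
y(B, h) = 3 - h
c = 14/3 (c = (-7/(-3) + (3 - 1*(-4)))/2 = (-7*(-⅓) + (3 + 4))/2 = (7/3 + 7)/2 = (½)*(28/3) = 14/3 ≈ 4.6667)
k = -2
P = -2
A(E) = -2
(A(-1)/(-2) + 22/132)*c = (-2/(-2) + 22/132)*(14/3) = (-2*(-½) + 22*(1/132))*(14/3) = (1 + ⅙)*(14/3) = (7/6)*(14/3) = 49/9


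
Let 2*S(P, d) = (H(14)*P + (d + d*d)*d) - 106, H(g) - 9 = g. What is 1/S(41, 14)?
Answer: 2/3777 ≈ 0.00052952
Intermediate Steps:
H(g) = 9 + g
S(P, d) = -53 + 23*P/2 + d*(d + d**2)/2 (S(P, d) = (((9 + 14)*P + (d + d*d)*d) - 106)/2 = ((23*P + (d + d**2)*d) - 106)/2 = ((23*P + d*(d + d**2)) - 106)/2 = (-106 + 23*P + d*(d + d**2))/2 = -53 + 23*P/2 + d*(d + d**2)/2)
1/S(41, 14) = 1/(-53 + (1/2)*14**2 + (1/2)*14**3 + (23/2)*41) = 1/(-53 + (1/2)*196 + (1/2)*2744 + 943/2) = 1/(-53 + 98 + 1372 + 943/2) = 1/(3777/2) = 2/3777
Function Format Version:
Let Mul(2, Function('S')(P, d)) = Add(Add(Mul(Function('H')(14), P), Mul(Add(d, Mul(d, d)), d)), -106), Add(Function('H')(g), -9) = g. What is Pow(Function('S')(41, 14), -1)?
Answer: Rational(2, 3777) ≈ 0.00052952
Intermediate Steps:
Function('H')(g) = Add(9, g)
Function('S')(P, d) = Add(-53, Mul(Rational(23, 2), P), Mul(Rational(1, 2), d, Add(d, Pow(d, 2)))) (Function('S')(P, d) = Mul(Rational(1, 2), Add(Add(Mul(Add(9, 14), P), Mul(Add(d, Mul(d, d)), d)), -106)) = Mul(Rational(1, 2), Add(Add(Mul(23, P), Mul(Add(d, Pow(d, 2)), d)), -106)) = Mul(Rational(1, 2), Add(Add(Mul(23, P), Mul(d, Add(d, Pow(d, 2)))), -106)) = Mul(Rational(1, 2), Add(-106, Mul(23, P), Mul(d, Add(d, Pow(d, 2))))) = Add(-53, Mul(Rational(23, 2), P), Mul(Rational(1, 2), d, Add(d, Pow(d, 2)))))
Pow(Function('S')(41, 14), -1) = Pow(Add(-53, Mul(Rational(1, 2), Pow(14, 2)), Mul(Rational(1, 2), Pow(14, 3)), Mul(Rational(23, 2), 41)), -1) = Pow(Add(-53, Mul(Rational(1, 2), 196), Mul(Rational(1, 2), 2744), Rational(943, 2)), -1) = Pow(Add(-53, 98, 1372, Rational(943, 2)), -1) = Pow(Rational(3777, 2), -1) = Rational(2, 3777)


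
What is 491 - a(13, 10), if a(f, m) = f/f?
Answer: 490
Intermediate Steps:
a(f, m) = 1
491 - a(13, 10) = 491 - 1*1 = 491 - 1 = 490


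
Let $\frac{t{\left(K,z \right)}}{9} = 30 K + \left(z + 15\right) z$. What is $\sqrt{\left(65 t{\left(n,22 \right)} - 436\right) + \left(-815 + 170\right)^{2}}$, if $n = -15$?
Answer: $\sqrt{628529} \approx 792.8$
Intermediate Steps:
$t{\left(K,z \right)} = 270 K + 9 z \left(15 + z\right)$ ($t{\left(K,z \right)} = 9 \left(30 K + \left(z + 15\right) z\right) = 9 \left(30 K + \left(15 + z\right) z\right) = 9 \left(30 K + z \left(15 + z\right)\right) = 270 K + 9 z \left(15 + z\right)$)
$\sqrt{\left(65 t{\left(n,22 \right)} - 436\right) + \left(-815 + 170\right)^{2}} = \sqrt{\left(65 \left(9 \cdot 22^{2} + 135 \cdot 22 + 270 \left(-15\right)\right) - 436\right) + \left(-815 + 170\right)^{2}} = \sqrt{\left(65 \left(9 \cdot 484 + 2970 - 4050\right) - 436\right) + \left(-645\right)^{2}} = \sqrt{\left(65 \left(4356 + 2970 - 4050\right) - 436\right) + 416025} = \sqrt{\left(65 \cdot 3276 - 436\right) + 416025} = \sqrt{\left(212940 - 436\right) + 416025} = \sqrt{212504 + 416025} = \sqrt{628529}$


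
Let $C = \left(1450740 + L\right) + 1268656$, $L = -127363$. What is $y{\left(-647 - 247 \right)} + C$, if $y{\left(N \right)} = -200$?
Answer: $2591833$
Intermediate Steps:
$C = 2592033$ ($C = \left(1450740 - 127363\right) + 1268656 = 1323377 + 1268656 = 2592033$)
$y{\left(-647 - 247 \right)} + C = -200 + 2592033 = 2591833$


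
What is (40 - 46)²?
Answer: 36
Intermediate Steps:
(40 - 46)² = (-6)² = 36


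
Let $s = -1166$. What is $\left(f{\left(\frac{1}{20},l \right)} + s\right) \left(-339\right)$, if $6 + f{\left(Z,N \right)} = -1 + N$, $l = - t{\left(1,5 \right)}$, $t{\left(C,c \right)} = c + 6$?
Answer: $401376$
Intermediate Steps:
$t{\left(C,c \right)} = 6 + c$
$l = -11$ ($l = - (6 + 5) = \left(-1\right) 11 = -11$)
$f{\left(Z,N \right)} = -7 + N$ ($f{\left(Z,N \right)} = -6 + \left(-1 + N\right) = -7 + N$)
$\left(f{\left(\frac{1}{20},l \right)} + s\right) \left(-339\right) = \left(\left(-7 - 11\right) - 1166\right) \left(-339\right) = \left(-18 - 1166\right) \left(-339\right) = \left(-1184\right) \left(-339\right) = 401376$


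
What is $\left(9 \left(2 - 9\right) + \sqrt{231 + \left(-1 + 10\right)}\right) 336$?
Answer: $-21168 + 1344 \sqrt{15} \approx -15963.0$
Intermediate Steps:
$\left(9 \left(2 - 9\right) + \sqrt{231 + \left(-1 + 10\right)}\right) 336 = \left(9 \left(-7\right) + \sqrt{231 + 9}\right) 336 = \left(-63 + \sqrt{240}\right) 336 = \left(-63 + 4 \sqrt{15}\right) 336 = -21168 + 1344 \sqrt{15}$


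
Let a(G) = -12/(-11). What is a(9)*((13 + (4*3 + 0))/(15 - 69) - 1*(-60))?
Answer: 6430/99 ≈ 64.949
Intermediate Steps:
a(G) = 12/11 (a(G) = -12*(-1/11) = 12/11)
a(9)*((13 + (4*3 + 0))/(15 - 69) - 1*(-60)) = 12*((13 + (4*3 + 0))/(15 - 69) - 1*(-60))/11 = 12*((13 + (12 + 0))/(-54) + 60)/11 = 12*((13 + 12)*(-1/54) + 60)/11 = 12*(25*(-1/54) + 60)/11 = 12*(-25/54 + 60)/11 = (12/11)*(3215/54) = 6430/99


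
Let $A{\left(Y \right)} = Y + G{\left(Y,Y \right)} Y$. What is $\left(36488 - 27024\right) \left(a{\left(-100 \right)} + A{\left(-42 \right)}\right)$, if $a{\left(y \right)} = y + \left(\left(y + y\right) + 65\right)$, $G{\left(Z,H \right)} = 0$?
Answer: $-2621528$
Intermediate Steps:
$a{\left(y \right)} = 65 + 3 y$ ($a{\left(y \right)} = y + \left(2 y + 65\right) = y + \left(65 + 2 y\right) = 65 + 3 y$)
$A{\left(Y \right)} = Y$ ($A{\left(Y \right)} = Y + 0 Y = Y + 0 = Y$)
$\left(36488 - 27024\right) \left(a{\left(-100 \right)} + A{\left(-42 \right)}\right) = \left(36488 - 27024\right) \left(\left(65 + 3 \left(-100\right)\right) - 42\right) = 9464 \left(\left(65 - 300\right) - 42\right) = 9464 \left(-235 - 42\right) = 9464 \left(-277\right) = -2621528$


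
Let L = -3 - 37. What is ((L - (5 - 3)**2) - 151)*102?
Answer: -19890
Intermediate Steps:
L = -40
((L - (5 - 3)**2) - 151)*102 = ((-40 - (5 - 3)**2) - 151)*102 = ((-40 - 1*2**2) - 151)*102 = ((-40 - 1*4) - 151)*102 = ((-40 - 4) - 151)*102 = (-44 - 151)*102 = -195*102 = -19890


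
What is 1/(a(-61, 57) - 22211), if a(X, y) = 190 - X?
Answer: -1/21960 ≈ -4.5537e-5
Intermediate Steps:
1/(a(-61, 57) - 22211) = 1/((190 - 1*(-61)) - 22211) = 1/((190 + 61) - 22211) = 1/(251 - 22211) = 1/(-21960) = -1/21960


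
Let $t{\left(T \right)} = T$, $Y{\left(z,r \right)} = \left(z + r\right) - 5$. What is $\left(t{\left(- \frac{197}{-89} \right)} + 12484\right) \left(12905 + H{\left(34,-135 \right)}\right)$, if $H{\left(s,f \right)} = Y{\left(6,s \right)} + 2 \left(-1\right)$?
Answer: $\frac{14377650074}{89} \approx 1.6155 \cdot 10^{8}$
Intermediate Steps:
$Y{\left(z,r \right)} = -5 + r + z$ ($Y{\left(z,r \right)} = \left(r + z\right) - 5 = -5 + r + z$)
$H{\left(s,f \right)} = -1 + s$ ($H{\left(s,f \right)} = \left(-5 + s + 6\right) + 2 \left(-1\right) = \left(1 + s\right) - 2 = -1 + s$)
$\left(t{\left(- \frac{197}{-89} \right)} + 12484\right) \left(12905 + H{\left(34,-135 \right)}\right) = \left(- \frac{197}{-89} + 12484\right) \left(12905 + \left(-1 + 34\right)\right) = \left(\left(-197\right) \left(- \frac{1}{89}\right) + 12484\right) \left(12905 + 33\right) = \left(\frac{197}{89} + 12484\right) 12938 = \frac{1111273}{89} \cdot 12938 = \frac{14377650074}{89}$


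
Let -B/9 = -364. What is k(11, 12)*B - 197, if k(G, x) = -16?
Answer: -52613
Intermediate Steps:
B = 3276 (B = -9*(-364) = 3276)
k(11, 12)*B - 197 = -16*3276 - 197 = -52416 - 197 = -52613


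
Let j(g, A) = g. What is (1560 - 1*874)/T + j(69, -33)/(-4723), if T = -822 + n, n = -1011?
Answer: -3366455/8657259 ≈ -0.38886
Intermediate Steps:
T = -1833 (T = -822 - 1011 = -1833)
(1560 - 1*874)/T + j(69, -33)/(-4723) = (1560 - 1*874)/(-1833) + 69/(-4723) = (1560 - 874)*(-1/1833) + 69*(-1/4723) = 686*(-1/1833) - 69/4723 = -686/1833 - 69/4723 = -3366455/8657259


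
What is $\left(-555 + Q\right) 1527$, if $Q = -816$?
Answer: $-2093517$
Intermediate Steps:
$\left(-555 + Q\right) 1527 = \left(-555 - 816\right) 1527 = \left(-1371\right) 1527 = -2093517$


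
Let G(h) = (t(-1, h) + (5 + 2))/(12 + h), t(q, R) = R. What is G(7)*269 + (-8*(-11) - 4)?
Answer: 5362/19 ≈ 282.21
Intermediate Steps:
G(h) = (7 + h)/(12 + h) (G(h) = (h + (5 + 2))/(12 + h) = (h + 7)/(12 + h) = (7 + h)/(12 + h))
G(7)*269 + (-8*(-11) - 4) = ((7 + 7)/(12 + 7))*269 + (-8*(-11) - 4) = (14/19)*269 + (88 - 4) = ((1/19)*14)*269 + 84 = (14/19)*269 + 84 = 3766/19 + 84 = 5362/19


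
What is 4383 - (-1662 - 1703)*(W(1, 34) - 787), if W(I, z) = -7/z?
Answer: -89915203/34 ≈ -2.6446e+6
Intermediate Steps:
4383 - (-1662 - 1703)*(W(1, 34) - 787) = 4383 - (-1662 - 1703)*(-7/34 - 787) = 4383 - (-3365)*(-7*1/34 - 787) = 4383 - (-3365)*(-7/34 - 787) = 4383 - (-3365)*(-26765)/34 = 4383 - 1*90064225/34 = 4383 - 90064225/34 = -89915203/34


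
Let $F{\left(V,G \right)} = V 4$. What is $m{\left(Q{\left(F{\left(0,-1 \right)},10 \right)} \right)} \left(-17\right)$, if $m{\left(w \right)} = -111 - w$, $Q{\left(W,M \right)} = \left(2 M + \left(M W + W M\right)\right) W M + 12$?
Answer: $2091$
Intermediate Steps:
$F{\left(V,G \right)} = 4 V$
$Q{\left(W,M \right)} = 12 + M W \left(2 M + 2 M W\right)$ ($Q{\left(W,M \right)} = \left(2 M + \left(M W + M W\right)\right) W M + 12 = \left(2 M + 2 M W\right) W M + 12 = W \left(2 M + 2 M W\right) M + 12 = M W \left(2 M + 2 M W\right) + 12 = 12 + M W \left(2 M + 2 M W\right)$)
$m{\left(Q{\left(F{\left(0,-1 \right)},10 \right)} \right)} \left(-17\right) = \left(-111 - \left(12 + 2 \cdot 4 \cdot 0 \cdot 10^{2} + 2 \cdot 10^{2} \left(4 \cdot 0\right)^{2}\right)\right) \left(-17\right) = \left(-111 - \left(12 + 2 \cdot 0 \cdot 100 + 2 \cdot 100 \cdot 0^{2}\right)\right) \left(-17\right) = \left(-111 - \left(12 + 0 + 2 \cdot 100 \cdot 0\right)\right) \left(-17\right) = \left(-111 - \left(12 + 0 + 0\right)\right) \left(-17\right) = \left(-111 - 12\right) \left(-17\right) = \left(-123\right) \left(-17\right) = 2091$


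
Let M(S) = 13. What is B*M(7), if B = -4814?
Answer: -62582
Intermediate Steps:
B*M(7) = -4814*13 = -62582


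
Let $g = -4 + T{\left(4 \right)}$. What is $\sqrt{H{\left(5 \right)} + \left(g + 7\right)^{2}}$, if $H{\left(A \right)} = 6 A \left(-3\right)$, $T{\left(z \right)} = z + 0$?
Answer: $i \sqrt{41} \approx 6.4031 i$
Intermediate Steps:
$T{\left(z \right)} = z$
$H{\left(A \right)} = - 18 A$
$g = 0$ ($g = -4 + 4 = 0$)
$\sqrt{H{\left(5 \right)} + \left(g + 7\right)^{2}} = \sqrt{\left(-18\right) 5 + \left(0 + 7\right)^{2}} = \sqrt{-90 + 7^{2}} = \sqrt{-90 + 49} = \sqrt{-41} = i \sqrt{41}$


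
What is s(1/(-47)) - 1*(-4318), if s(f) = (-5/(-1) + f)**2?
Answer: 9593218/2209 ≈ 4342.8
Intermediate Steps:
s(f) = (5 + f)**2 (s(f) = (-5*(-1) + f)**2 = (5 + f)**2)
s(1/(-47)) - 1*(-4318) = (5 + 1/(-47))**2 - 1*(-4318) = (5 - 1/47)**2 + 4318 = (234/47)**2 + 4318 = 54756/2209 + 4318 = 9593218/2209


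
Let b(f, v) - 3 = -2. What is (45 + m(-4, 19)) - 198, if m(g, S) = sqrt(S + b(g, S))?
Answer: -153 + 2*sqrt(5) ≈ -148.53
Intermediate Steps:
b(f, v) = 1 (b(f, v) = 3 - 2 = 1)
m(g, S) = sqrt(1 + S) (m(g, S) = sqrt(S + 1) = sqrt(1 + S))
(45 + m(-4, 19)) - 198 = (45 + sqrt(1 + 19)) - 198 = (45 + sqrt(20)) - 198 = (45 + 2*sqrt(5)) - 198 = -153 + 2*sqrt(5)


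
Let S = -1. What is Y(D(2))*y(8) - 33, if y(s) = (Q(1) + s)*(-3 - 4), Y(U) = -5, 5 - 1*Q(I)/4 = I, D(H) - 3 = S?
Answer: 807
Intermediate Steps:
D(H) = 2 (D(H) = 3 - 1 = 2)
Q(I) = 20 - 4*I
y(s) = -112 - 7*s (y(s) = ((20 - 4*1) + s)*(-3 - 4) = ((20 - 4) + s)*(-7) = (16 + s)*(-7) = -112 - 7*s)
Y(D(2))*y(8) - 33 = -5*(-112 - 7*8) - 33 = -5*(-112 - 56) - 33 = -5*(-168) - 33 = 840 - 33 = 807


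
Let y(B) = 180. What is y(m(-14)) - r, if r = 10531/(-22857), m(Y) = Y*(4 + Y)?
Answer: 4124791/22857 ≈ 180.46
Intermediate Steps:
r = -10531/22857 (r = 10531*(-1/22857) = -10531/22857 ≈ -0.46073)
y(m(-14)) - r = 180 - 1*(-10531/22857) = 180 + 10531/22857 = 4124791/22857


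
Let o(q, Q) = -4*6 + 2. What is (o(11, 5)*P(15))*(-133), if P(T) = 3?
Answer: 8778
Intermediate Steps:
o(q, Q) = -22 (o(q, Q) = -24 + 2 = -22)
(o(11, 5)*P(15))*(-133) = -22*3*(-133) = -66*(-133) = 8778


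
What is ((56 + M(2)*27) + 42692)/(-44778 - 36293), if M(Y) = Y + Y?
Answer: -42856/81071 ≈ -0.52862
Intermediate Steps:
M(Y) = 2*Y
((56 + M(2)*27) + 42692)/(-44778 - 36293) = ((56 + (2*2)*27) + 42692)/(-44778 - 36293) = ((56 + 4*27) + 42692)/(-81071) = ((56 + 108) + 42692)*(-1/81071) = (164 + 42692)*(-1/81071) = 42856*(-1/81071) = -42856/81071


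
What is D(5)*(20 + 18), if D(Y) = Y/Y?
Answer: 38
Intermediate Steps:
D(Y) = 1
D(5)*(20 + 18) = 1*(20 + 18) = 1*38 = 38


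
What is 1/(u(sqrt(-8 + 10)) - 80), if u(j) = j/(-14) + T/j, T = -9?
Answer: -245/19472 + 7*sqrt(2)/9736 ≈ -0.011565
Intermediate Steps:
u(j) = -9/j - j/14 (u(j) = j/(-14) - 9/j = j*(-1/14) - 9/j = -j/14 - 9/j = -9/j - j/14)
1/(u(sqrt(-8 + 10)) - 80) = 1/((-9/sqrt(-8 + 10) - sqrt(-8 + 10)/14) - 80) = 1/((-9*sqrt(2)/2 - sqrt(2)/14) - 80) = 1/(-32*sqrt(2)/7 - 80) = 1/(-80 - 32*sqrt(2)/7)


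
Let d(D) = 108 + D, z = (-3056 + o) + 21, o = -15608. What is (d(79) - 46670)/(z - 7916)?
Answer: 46483/26559 ≈ 1.7502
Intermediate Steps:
z = -18643 (z = (-3056 - 15608) + 21 = -18664 + 21 = -18643)
(d(79) - 46670)/(z - 7916) = ((108 + 79) - 46670)/(-18643 - 7916) = (187 - 46670)/(-26559) = -46483*(-1/26559) = 46483/26559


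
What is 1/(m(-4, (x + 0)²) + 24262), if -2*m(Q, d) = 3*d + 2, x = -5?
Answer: 2/48447 ≈ 4.1282e-5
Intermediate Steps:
m(Q, d) = -1 - 3*d/2 (m(Q, d) = -(3*d + 2)/2 = -(2 + 3*d)/2 = -1 - 3*d/2)
1/(m(-4, (x + 0)²) + 24262) = 1/((-1 - 3*(-5 + 0)²/2) + 24262) = 1/((-1 - 3/2*(-5)²) + 24262) = 1/((-1 - 3/2*25) + 24262) = 1/((-1 - 75/2) + 24262) = 1/(-77/2 + 24262) = 1/(48447/2) = 2/48447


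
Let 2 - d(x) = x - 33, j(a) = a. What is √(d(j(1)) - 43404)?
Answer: I*√43370 ≈ 208.25*I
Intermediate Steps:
d(x) = 35 - x (d(x) = 2 - (x - 33) = 2 - (-33 + x) = 2 + (33 - x) = 35 - x)
√(d(j(1)) - 43404) = √((35 - 1*1) - 43404) = √((35 - 1) - 43404) = √(34 - 43404) = √(-43370) = I*√43370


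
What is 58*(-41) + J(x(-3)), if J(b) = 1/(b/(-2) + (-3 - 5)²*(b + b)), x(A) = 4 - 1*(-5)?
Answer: -5457508/2295 ≈ -2378.0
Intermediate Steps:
x(A) = 9 (x(A) = 4 + 5 = 9)
J(b) = 2/(255*b) (J(b) = 1/(b*(-½) + (-8)²*(2*b)) = 1/(-b/2 + 64*(2*b)) = 1/(-b/2 + 128*b) = 1/(255*b/2) = 2/(255*b))
58*(-41) + J(x(-3)) = 58*(-41) + (2/255)/9 = -2378 + (2/255)*(⅑) = -2378 + 2/2295 = -5457508/2295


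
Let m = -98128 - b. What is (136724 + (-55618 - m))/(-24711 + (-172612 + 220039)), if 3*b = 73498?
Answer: 152800/17037 ≈ 8.9687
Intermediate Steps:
b = 73498/3 (b = (⅓)*73498 = 73498/3 ≈ 24499.)
m = -367882/3 (m = -98128 - 1*73498/3 = -98128 - 73498/3 = -367882/3 ≈ -1.2263e+5)
(136724 + (-55618 - m))/(-24711 + (-172612 + 220039)) = (136724 + (-55618 - 1*(-367882/3)))/(-24711 + (-172612 + 220039)) = (136724 + (-55618 + 367882/3))/(-24711 + 47427) = (136724 + 201028/3)/22716 = (611200/3)*(1/22716) = 152800/17037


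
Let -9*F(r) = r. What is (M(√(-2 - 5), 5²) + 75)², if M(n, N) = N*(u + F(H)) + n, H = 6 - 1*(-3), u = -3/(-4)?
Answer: 75513/16 + 275*I*√7/2 ≈ 4719.6 + 363.79*I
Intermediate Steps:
u = ¾ (u = -3*(-¼) = ¾ ≈ 0.75000)
H = 9 (H = 6 + 3 = 9)
F(r) = -r/9
M(n, N) = n - N/4 (M(n, N) = N*(¾ - ⅑*9) + n = N*(¾ - 1) + n = N*(-¼) + n = -N/4 + n = n - N/4)
(M(√(-2 - 5), 5²) + 75)² = ((√(-2 - 5) - ¼*5²) + 75)² = ((√(-7) - ¼*25) + 75)² = ((I*√7 - 25/4) + 75)² = ((-25/4 + I*√7) + 75)² = (275/4 + I*√7)²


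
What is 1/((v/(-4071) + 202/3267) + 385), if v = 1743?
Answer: 4433319/1705203802 ≈ 0.0025999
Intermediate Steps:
1/((v/(-4071) + 202/3267) + 385) = 1/((1743/(-4071) + 202/3267) + 385) = 1/((1743*(-1/4071) + 202*(1/3267)) + 385) = 1/((-581/1357 + 202/3267) + 385) = 1/(-1624013/4433319 + 385) = 1/(1705203802/4433319) = 4433319/1705203802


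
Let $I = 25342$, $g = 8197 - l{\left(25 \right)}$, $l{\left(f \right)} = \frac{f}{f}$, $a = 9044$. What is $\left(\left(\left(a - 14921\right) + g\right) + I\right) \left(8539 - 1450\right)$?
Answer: $196088829$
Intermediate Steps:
$l{\left(f \right)} = 1$
$g = 8196$ ($g = 8197 - 1 = 8196$)
$\left(\left(\left(a - 14921\right) + g\right) + I\right) \left(8539 - 1450\right) = \left(\left(\left(9044 - 14921\right) + 8196\right) + 25342\right) \left(8539 - 1450\right) = \left(\left(-5877 + 8196\right) + 25342\right) 7089 = \left(2319 + 25342\right) 7089 = 27661 \cdot 7089 = 196088829$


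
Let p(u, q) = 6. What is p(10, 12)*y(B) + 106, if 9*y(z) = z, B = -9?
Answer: 100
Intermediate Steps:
y(z) = z/9
p(10, 12)*y(B) + 106 = 6*((1/9)*(-9)) + 106 = 6*(-1) + 106 = -6 + 106 = 100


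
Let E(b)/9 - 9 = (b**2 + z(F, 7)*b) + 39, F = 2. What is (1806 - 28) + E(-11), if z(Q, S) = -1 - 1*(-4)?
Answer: 3002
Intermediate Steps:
z(Q, S) = 3 (z(Q, S) = -1 + 4 = 3)
E(b) = 432 + 9*b**2 + 27*b (E(b) = 81 + 9*((b**2 + 3*b) + 39) = 81 + 9*(39 + b**2 + 3*b) = 81 + (351 + 9*b**2 + 27*b) = 432 + 9*b**2 + 27*b)
(1806 - 28) + E(-11) = (1806 - 28) + (432 + 9*(-11)**2 + 27*(-11)) = 1778 + (432 + 9*121 - 297) = 1778 + (432 + 1089 - 297) = 1778 + 1224 = 3002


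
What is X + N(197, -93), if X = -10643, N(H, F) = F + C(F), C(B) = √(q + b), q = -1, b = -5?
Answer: -10736 + I*√6 ≈ -10736.0 + 2.4495*I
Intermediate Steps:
C(B) = I*√6 (C(B) = √(-1 - 5) = √(-6) = I*√6)
N(H, F) = F + I*√6
X + N(197, -93) = -10643 + (-93 + I*√6) = -10736 + I*√6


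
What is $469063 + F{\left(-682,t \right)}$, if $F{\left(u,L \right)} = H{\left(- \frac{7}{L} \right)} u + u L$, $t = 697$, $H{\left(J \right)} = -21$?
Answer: $8031$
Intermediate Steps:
$F{\left(u,L \right)} = - 21 u + L u$ ($F{\left(u,L \right)} = - 21 u + u L = - 21 u + L u$)
$469063 + F{\left(-682,t \right)} = 469063 - 682 \left(-21 + 697\right) = 469063 - 461032 = 8031$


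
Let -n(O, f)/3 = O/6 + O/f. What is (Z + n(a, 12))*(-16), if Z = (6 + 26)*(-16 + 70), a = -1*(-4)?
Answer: -27600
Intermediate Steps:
a = 4
n(O, f) = -O/2 - 3*O/f (n(O, f) = -3*(O/6 + O/f) = -O/2 - 3*O/f)
Z = 1728 (Z = 32*54 = 1728)
(Z + n(a, 12))*(-16) = (1728 - ½*4*(6 + 12)/12)*(-16) = (1728 - ½*4*1/12*18)*(-16) = (1728 - 3)*(-16) = 1725*(-16) = -27600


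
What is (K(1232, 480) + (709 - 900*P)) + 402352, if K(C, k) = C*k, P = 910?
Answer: 175421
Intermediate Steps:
(K(1232, 480) + (709 - 900*P)) + 402352 = (1232*480 + (709 - 900*910)) + 402352 = (591360 + (709 - 819000)) + 402352 = (591360 - 818291) + 402352 = -226931 + 402352 = 175421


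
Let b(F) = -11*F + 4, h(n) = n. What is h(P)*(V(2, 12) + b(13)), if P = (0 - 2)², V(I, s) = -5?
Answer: -576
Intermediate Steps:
P = 4 (P = (-2)² = 4)
b(F) = 4 - 11*F
h(P)*(V(2, 12) + b(13)) = 4*(-5 + (4 - 11*13)) = 4*(-5 + (4 - 143)) = 4*(-5 - 139) = 4*(-144) = -576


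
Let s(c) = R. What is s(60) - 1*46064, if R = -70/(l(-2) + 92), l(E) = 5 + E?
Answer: -875230/19 ≈ -46065.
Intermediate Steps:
R = -14/19 (R = -70/((5 - 2) + 92) = -70/(3 + 92) = -70/95 = -70*1/95 = -14/19 ≈ -0.73684)
s(c) = -14/19
s(60) - 1*46064 = -14/19 - 1*46064 = -14/19 - 46064 = -875230/19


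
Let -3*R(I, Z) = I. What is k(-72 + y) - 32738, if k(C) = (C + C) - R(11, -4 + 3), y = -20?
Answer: -98755/3 ≈ -32918.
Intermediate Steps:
R(I, Z) = -I/3
k(C) = 11/3 + 2*C (k(C) = (C + C) - (-1)*11/3 = 2*C - 1*(-11/3) = 2*C + 11/3 = 11/3 + 2*C)
k(-72 + y) - 32738 = (11/3 + 2*(-72 - 20)) - 32738 = (11/3 + 2*(-92)) - 32738 = (11/3 - 184) - 32738 = -541/3 - 32738 = -98755/3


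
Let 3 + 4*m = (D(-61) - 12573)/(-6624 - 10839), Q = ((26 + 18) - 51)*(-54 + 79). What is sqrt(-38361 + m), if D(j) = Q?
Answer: I*sqrt(46794417335619)/34926 ≈ 195.86*I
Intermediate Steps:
Q = -175 (Q = (44 - 51)*25 = -7*25 = -175)
D(j) = -175
m = -39641/69852 (m = -3/4 + ((-175 - 12573)/(-6624 - 10839))/4 = -3/4 + (-12748/(-17463))/4 = -3/4 + (-12748*(-1/17463))/4 = -3/4 + (1/4)*(12748/17463) = -3/4 + 3187/17463 = -39641/69852 ≈ -0.56750)
sqrt(-38361 + m) = sqrt(-38361 - 39641/69852) = sqrt(-2679632213/69852) = I*sqrt(46794417335619)/34926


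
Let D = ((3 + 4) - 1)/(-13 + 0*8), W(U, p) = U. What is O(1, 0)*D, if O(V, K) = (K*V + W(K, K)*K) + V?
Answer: -6/13 ≈ -0.46154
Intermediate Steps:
O(V, K) = V + K² + K*V (O(V, K) = (K*V + K*K) + V = (K*V + K²) + V = (K² + K*V) + V = V + K² + K*V)
D = -6/13 (D = (7 - 1)/(-13 + 0) = 6/(-13) = 6*(-1/13) = -6/13 ≈ -0.46154)
O(1, 0)*D = (1 + 0² + 0*1)*(-6/13) = (1 + 0 + 0)*(-6/13) = 1*(-6/13) = -6/13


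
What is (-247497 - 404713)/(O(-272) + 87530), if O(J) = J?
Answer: -326105/43629 ≈ -7.4745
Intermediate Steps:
(-247497 - 404713)/(O(-272) + 87530) = (-247497 - 404713)/(-272 + 87530) = -652210/87258 = -652210*1/87258 = -326105/43629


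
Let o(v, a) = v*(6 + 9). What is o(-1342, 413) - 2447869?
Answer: -2467999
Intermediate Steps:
o(v, a) = 15*v (o(v, a) = v*15 = 15*v)
o(-1342, 413) - 2447869 = 15*(-1342) - 2447869 = -20130 - 2447869 = -2467999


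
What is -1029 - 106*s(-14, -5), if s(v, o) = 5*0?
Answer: -1029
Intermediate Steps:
s(v, o) = 0
-1029 - 106*s(-14, -5) = -1029 - 106*0 = -1029 + 0 = -1029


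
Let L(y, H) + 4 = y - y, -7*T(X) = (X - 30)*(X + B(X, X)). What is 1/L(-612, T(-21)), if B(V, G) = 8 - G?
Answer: -¼ ≈ -0.25000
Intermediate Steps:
T(X) = 240/7 - 8*X/7 (T(X) = -(X - 30)*(X + (8 - X))/7 = -(-30 + X)*8/7 = -(-240 + 8*X)/7 = 240/7 - 8*X/7)
L(y, H) = -4 (L(y, H) = -4 + (y - y) = -4 + 0 = -4)
1/L(-612, T(-21)) = 1/(-4) = -¼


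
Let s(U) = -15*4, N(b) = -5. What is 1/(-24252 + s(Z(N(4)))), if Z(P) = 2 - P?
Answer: -1/24312 ≈ -4.1132e-5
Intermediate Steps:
s(U) = -60
1/(-24252 + s(Z(N(4)))) = 1/(-24252 - 60) = 1/(-24312) = -1/24312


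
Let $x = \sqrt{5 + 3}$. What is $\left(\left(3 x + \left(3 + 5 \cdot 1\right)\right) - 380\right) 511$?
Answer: $-190092 + 3066 \sqrt{2} \approx -1.8576 \cdot 10^{5}$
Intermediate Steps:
$x = 2 \sqrt{2}$ ($x = \sqrt{8} = 2 \sqrt{2} \approx 2.8284$)
$\left(\left(3 x + \left(3 + 5 \cdot 1\right)\right) - 380\right) 511 = \left(\left(3 \cdot 2 \sqrt{2} + \left(3 + 5 \cdot 1\right)\right) - 380\right) 511 = \left(\left(6 \sqrt{2} + \left(3 + 5\right)\right) - 380\right) 511 = \left(\left(6 \sqrt{2} + 8\right) - 380\right) 511 = \left(\left(8 + 6 \sqrt{2}\right) - 380\right) 511 = \left(-372 + 6 \sqrt{2}\right) 511 = -190092 + 3066 \sqrt{2}$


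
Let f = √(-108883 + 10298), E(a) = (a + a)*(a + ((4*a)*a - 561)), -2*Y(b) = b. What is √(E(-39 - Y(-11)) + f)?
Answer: √(-2604318 + 4*I*√98585)/2 ≈ 0.19456 + 806.89*I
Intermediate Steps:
Y(b) = -b/2
E(a) = 2*a*(-561 + a + 4*a²) (E(a) = (2*a)*(a + (4*a² - 561)) = (2*a)*(a + (-561 + 4*a²)) = (2*a)*(-561 + a + 4*a²) = 2*a*(-561 + a + 4*a²))
f = I*√98585 (f = √(-98585) = I*√98585 ≈ 313.98*I)
√(E(-39 - Y(-11)) + f) = √(2*(-39 - (-1)*(-11)/2)*(-561 + (-39 - (-1)*(-11)/2) + 4*(-39 - (-1)*(-11)/2)²) + I*√98585) = √(2*(-39 - 1*11/2)*(-561 + (-39 - 1*11/2) + 4*(-39 - 1*11/2)²) + I*√98585) = √(2*(-39 - 11/2)*(-561 + (-39 - 11/2) + 4*(-39 - 11/2)²) + I*√98585) = √(2*(-89/2)*(-561 - 89/2 + 4*(-89/2)²) + I*√98585) = √(2*(-89/2)*(-561 - 89/2 + 4*(7921/4)) + I*√98585) = √(2*(-89/2)*(-561 - 89/2 + 7921) + I*√98585) = √(2*(-89/2)*(14631/2) + I*√98585) = √(-1302159/2 + I*√98585)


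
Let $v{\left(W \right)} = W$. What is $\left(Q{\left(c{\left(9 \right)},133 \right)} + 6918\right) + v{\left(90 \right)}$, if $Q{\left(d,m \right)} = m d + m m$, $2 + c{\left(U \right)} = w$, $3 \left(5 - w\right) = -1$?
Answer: $\frac{75421}{3} \approx 25140.0$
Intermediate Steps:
$w = \frac{16}{3}$ ($w = 5 - - \frac{1}{3} = 5 + \frac{1}{3} = \frac{16}{3} \approx 5.3333$)
$c{\left(U \right)} = \frac{10}{3}$ ($c{\left(U \right)} = -2 + \frac{16}{3} = \frac{10}{3}$)
$Q{\left(d,m \right)} = m^{2} + d m$ ($Q{\left(d,m \right)} = d m + m^{2} = m^{2} + d m$)
$\left(Q{\left(c{\left(9 \right)},133 \right)} + 6918\right) + v{\left(90 \right)} = \left(133 \left(\frac{10}{3} + 133\right) + 6918\right) + 90 = \left(133 \cdot \frac{409}{3} + 6918\right) + 90 = \left(\frac{54397}{3} + 6918\right) + 90 = \frac{75151}{3} + 90 = \frac{75421}{3}$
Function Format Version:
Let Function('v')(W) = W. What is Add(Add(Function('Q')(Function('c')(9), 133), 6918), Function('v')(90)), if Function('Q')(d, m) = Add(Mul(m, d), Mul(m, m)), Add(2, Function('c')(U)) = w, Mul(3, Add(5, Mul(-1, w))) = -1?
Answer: Rational(75421, 3) ≈ 25140.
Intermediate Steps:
w = Rational(16, 3) (w = Add(5, Mul(Rational(-1, 3), -1)) = Add(5, Rational(1, 3)) = Rational(16, 3) ≈ 5.3333)
Function('c')(U) = Rational(10, 3) (Function('c')(U) = Add(-2, Rational(16, 3)) = Rational(10, 3))
Function('Q')(d, m) = Add(Pow(m, 2), Mul(d, m)) (Function('Q')(d, m) = Add(Mul(d, m), Pow(m, 2)) = Add(Pow(m, 2), Mul(d, m)))
Add(Add(Function('Q')(Function('c')(9), 133), 6918), Function('v')(90)) = Add(Add(Mul(133, Add(Rational(10, 3), 133)), 6918), 90) = Add(Add(Mul(133, Rational(409, 3)), 6918), 90) = Add(Add(Rational(54397, 3), 6918), 90) = Add(Rational(75151, 3), 90) = Rational(75421, 3)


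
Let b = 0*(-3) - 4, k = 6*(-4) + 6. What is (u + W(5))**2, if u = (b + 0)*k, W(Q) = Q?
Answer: 5929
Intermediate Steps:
k = -18 (k = -24 + 6 = -18)
b = -4 (b = 0 - 4 = -4)
u = 72 (u = (-4 + 0)*(-18) = -4*(-18) = 72)
(u + W(5))**2 = (72 + 5)**2 = 77**2 = 5929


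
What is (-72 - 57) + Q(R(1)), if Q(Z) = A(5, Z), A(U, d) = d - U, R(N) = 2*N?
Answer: -132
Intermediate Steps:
Q(Z) = -5 + Z (Q(Z) = Z - 1*5 = Z - 5 = -5 + Z)
(-72 - 57) + Q(R(1)) = (-72 - 57) + (-5 + 2*1) = -129 + (-5 + 2) = -129 - 3 = -132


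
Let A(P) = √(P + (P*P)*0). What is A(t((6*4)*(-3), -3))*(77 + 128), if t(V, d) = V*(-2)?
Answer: 2460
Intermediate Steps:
t(V, d) = -2*V
A(P) = √P (A(P) = √(P + P²*0) = √(P + 0) = √P)
A(t((6*4)*(-3), -3))*(77 + 128) = √(-2*6*4*(-3))*(77 + 128) = √(-48*(-3))*205 = √(-2*(-72))*205 = √144*205 = 12*205 = 2460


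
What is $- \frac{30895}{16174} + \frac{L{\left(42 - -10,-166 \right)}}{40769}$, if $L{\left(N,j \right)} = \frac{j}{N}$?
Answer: $- \frac{8187464268}{4286085739} \approx -1.9102$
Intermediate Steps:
$L{\left(N,j \right)} = \frac{j}{N}$
$- \frac{30895}{16174} + \frac{L{\left(42 - -10,-166 \right)}}{40769} = - \frac{30895}{16174} + \frac{\left(-166\right) \frac{1}{42 - -10}}{40769} = \left(-30895\right) \frac{1}{16174} + - \frac{166}{42 + 10} \cdot \frac{1}{40769} = - \frac{30895}{16174} + - \frac{166}{52} \cdot \frac{1}{40769} = - \frac{30895}{16174} + \left(-166\right) \frac{1}{52} \cdot \frac{1}{40769} = - \frac{30895}{16174} - \frac{83}{1059994} = - \frac{8187464268}{4286085739}$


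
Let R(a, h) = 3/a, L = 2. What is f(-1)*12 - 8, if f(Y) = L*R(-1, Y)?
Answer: -80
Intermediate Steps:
f(Y) = -6 (f(Y) = 2*(3/(-1)) = 2*(3*(-1)) = 2*(-3) = -6)
f(-1)*12 - 8 = -6*12 - 8 = -72 - 8 = -80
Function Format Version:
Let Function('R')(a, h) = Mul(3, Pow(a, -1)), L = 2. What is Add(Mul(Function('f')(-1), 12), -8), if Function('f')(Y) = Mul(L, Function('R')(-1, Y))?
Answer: -80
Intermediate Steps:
Function('f')(Y) = -6 (Function('f')(Y) = Mul(2, Mul(3, Pow(-1, -1))) = Mul(2, Mul(3, -1)) = Mul(2, -3) = -6)
Add(Mul(Function('f')(-1), 12), -8) = Add(Mul(-6, 12), -8) = Add(-72, -8) = -80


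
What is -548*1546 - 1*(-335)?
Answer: -846873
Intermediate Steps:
-548*1546 - 1*(-335) = -847208 + 335 = -846873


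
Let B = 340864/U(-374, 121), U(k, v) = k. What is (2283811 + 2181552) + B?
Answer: 834852449/187 ≈ 4.4644e+6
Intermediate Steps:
B = -170432/187 (B = 340864/(-374) = 340864*(-1/374) = -170432/187 ≈ -911.40)
(2283811 + 2181552) + B = (2283811 + 2181552) - 170432/187 = 4465363 - 170432/187 = 834852449/187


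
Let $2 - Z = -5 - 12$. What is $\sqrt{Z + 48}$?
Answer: $\sqrt{67} \approx 8.1853$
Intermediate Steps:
$Z = 19$ ($Z = 2 - \left(-5 - 12\right) = 2 - -17 = 2 + 17 = 19$)
$\sqrt{Z + 48} = \sqrt{19 + 48} = \sqrt{67}$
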